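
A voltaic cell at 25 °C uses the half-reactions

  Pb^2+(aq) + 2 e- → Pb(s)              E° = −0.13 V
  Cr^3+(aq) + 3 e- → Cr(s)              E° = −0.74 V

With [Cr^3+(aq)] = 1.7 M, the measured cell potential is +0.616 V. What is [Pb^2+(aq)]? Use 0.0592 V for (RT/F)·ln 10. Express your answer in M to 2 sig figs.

2.3 M

With Pb²⁺/Pb at the cathode and Cr³⁺/Cr at the anode, E°cell = −0.13 − (−0.74) = +0.61 V (n = 6).
Rearranging E = E° − (0.0592/n)·log Q gives log Q = 6(+0.61 − (+0.616))/0.0592 = −0.608.
The balanced reaction is 3 Pb^2+(aq) + 2 Cr(s) → 3 Pb(s) + 2 Cr^3+(aq), so Q = [Cr^3+(aq)]^2 / [Pb^2+(aq)]^3.
Substituting the known concentrations and solving, log [Pb^2+(aq)] = 0.356 and [Pb^2+(aq)] = 2.3 M.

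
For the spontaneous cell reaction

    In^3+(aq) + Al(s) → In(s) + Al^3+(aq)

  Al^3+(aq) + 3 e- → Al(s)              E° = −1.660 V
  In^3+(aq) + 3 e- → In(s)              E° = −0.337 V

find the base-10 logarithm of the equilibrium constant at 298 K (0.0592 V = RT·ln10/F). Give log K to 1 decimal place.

log K = 67.0

The In³⁺/In couple is reduced (cathode); E°cell = −0.337 − (−1.660) = +1.323 V with n = 3.
At equilibrium E = 0, so log K = nE°cell / 0.0592 = (3)(+1.323) / 0.0592 = 67.0.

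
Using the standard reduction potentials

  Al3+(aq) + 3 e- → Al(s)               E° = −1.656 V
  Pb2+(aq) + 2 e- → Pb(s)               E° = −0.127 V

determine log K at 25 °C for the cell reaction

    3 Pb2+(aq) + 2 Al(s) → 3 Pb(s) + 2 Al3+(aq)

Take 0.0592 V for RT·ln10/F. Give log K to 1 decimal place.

The Pb²⁺/Pb couple is reduced (cathode); E°cell = −0.127 − (−1.656) = +1.529 V with n = 6.
At equilibrium E = 0, so log K = nE°cell / 0.0592 = (6)(+1.529) / 0.0592 = 155.0.

log K = 155.0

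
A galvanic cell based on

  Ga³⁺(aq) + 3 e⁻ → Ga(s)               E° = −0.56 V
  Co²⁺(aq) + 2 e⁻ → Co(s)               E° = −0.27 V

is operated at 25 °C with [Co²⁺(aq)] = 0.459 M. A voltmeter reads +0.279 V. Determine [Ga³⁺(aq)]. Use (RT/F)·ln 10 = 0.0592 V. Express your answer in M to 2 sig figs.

1.1 M

With Co²⁺/Co at the cathode and Ga³⁺/Ga at the anode, E°cell = −0.27 − (−0.56) = +0.29 V (n = 6).
From the Nernst equation, log Q = n(E° − E)/0.0592 = 6·(+0.29 − (+0.279))/0.0592 = 1.115.
The balanced reaction is 3 Co²⁺(aq) + 2 Ga(s) → 3 Co(s) + 2 Ga³⁺(aq), so Q = [Ga³⁺(aq)]^2 / [Co²⁺(aq)]^3.
Isolating [Ga³⁺(aq)] in Q = 10^{1.115} yields log [Ga³⁺(aq)] = 0.050, i.e. 1.1 M.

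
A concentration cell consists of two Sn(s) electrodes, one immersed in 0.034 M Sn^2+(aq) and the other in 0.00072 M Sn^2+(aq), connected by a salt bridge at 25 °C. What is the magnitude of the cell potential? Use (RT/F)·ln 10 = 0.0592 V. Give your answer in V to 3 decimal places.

0.050 V

For a concentration cell E°cell = 0, since both electrodes use the same couple.
The compartment with the higher Sn^2+(aq) concentration (0.034 M) acts as the cathode; ions are reduced there and produced at the dilute (0.00072 M) anode.
With n = 2, Ecell = −(0.0592/2)·log([dilute]/[conc]) = −(0.0592/2)·log(0.00072/0.034) = +0.050 V.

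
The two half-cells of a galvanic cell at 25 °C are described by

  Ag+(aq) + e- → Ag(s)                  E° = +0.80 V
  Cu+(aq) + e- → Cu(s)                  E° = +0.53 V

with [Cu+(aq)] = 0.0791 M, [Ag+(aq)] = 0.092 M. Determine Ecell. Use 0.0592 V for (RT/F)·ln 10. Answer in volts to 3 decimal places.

The Ag⁺/Ag couple has the more positive E°, so it is the cathode; Cu⁺/Cu is the anode.
E°cell = +0.80 − (+0.53) = +0.27 V, with n = 1 electron transferred.
For the overall reaction Ag+(aq) + Cu(s) → Ag(s) + Cu+(aq), Q = [Cu+(aq)] / [Ag+(aq)] = 0.86, giving log Q = −0.066.
E = E° − (0.0592/n)·log Q = +0.27 − (0.0592/1)(−0.066) = +0.274 V.

+0.274 V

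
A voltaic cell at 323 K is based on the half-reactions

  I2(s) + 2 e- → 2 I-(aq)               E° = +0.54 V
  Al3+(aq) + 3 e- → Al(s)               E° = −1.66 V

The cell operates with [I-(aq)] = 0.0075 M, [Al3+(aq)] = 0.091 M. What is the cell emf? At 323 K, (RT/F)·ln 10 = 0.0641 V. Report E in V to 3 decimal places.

The I₂/I⁻ couple has the more positive E°, so it is the cathode; Al³⁺/Al is the anode.
The standard potential is +0.54 − (−1.66) = +2.20 V and the balanced reaction transfers n = 6 electrons.
Balancing gives 3 I2(s) + 2 Al(s) → 6 I-(aq) + 2 Al3+(aq); hence Q = [I-(aq)]^6·[Al3+(aq)]^2 = 1.47×10^−15 (log Q = −14.832).
Applying E = E° − (RT ln10/nF)·log Q gives +2.20 − (0.0641/6)(−14.832) = +2.358 V.

+2.358 V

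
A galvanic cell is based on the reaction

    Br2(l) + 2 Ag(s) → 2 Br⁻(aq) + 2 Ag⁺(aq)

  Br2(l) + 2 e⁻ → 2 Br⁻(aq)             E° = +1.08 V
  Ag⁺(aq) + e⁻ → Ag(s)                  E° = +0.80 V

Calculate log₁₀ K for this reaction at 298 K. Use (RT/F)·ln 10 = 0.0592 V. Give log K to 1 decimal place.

The Br₂/Br⁻ couple is reduced (cathode); E°cell = +1.08 − (+0.80) = +0.28 V with n = 2.
At equilibrium E = 0, so log K = nE°cell / 0.0592 = (2)(+0.28) / 0.0592 = 9.5.

log K = 9.5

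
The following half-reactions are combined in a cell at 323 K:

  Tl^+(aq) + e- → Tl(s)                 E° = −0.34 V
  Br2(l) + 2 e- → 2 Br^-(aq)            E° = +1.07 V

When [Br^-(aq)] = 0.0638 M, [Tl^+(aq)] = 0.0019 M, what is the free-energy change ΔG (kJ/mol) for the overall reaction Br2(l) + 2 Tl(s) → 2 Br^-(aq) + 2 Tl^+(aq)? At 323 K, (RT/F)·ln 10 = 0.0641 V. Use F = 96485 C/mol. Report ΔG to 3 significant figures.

−321 kJ/mol

The standard cell potential is +1.07 − (−0.34) = +1.41 V, with n = 2 electrons in the balanced equation.
The reaction quotient is [Br^-(aq)]^2·[Tl^+(aq)]^2 = 1.47×10^−8; by Nernst, E = +1.41 − (0.0641/2)(−7.833) = +1.6610 V.
Then ΔG = −nFE = −2 × 96485 × +1.6610 J/mol = −321 kJ/mol.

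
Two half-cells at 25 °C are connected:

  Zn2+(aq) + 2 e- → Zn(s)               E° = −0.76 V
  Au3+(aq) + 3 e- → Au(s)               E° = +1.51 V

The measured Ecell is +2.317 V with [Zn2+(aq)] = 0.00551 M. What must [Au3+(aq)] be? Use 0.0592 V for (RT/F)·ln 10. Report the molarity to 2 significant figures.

Au³⁺/Au is the cathode (higher E°); E°cell = +1.51 − (−0.76) = +2.27 V with n = 6.
From the Nernst equation, log Q = n(E° − E)/0.0592 = 6·(+2.27 − (+2.317))/0.0592 = −4.764.
The balanced reaction is 2 Au3+(aq) + 3 Zn(s) → 2 Au(s) + 3 Zn2+(aq), so Q = [Zn2+(aq)]^3 / [Au3+(aq)]^2.
Solving for the unknown gives log [Au3+(aq)] = −1.006, so [Au3+(aq)] ≈ 0.099 M.

0.099 M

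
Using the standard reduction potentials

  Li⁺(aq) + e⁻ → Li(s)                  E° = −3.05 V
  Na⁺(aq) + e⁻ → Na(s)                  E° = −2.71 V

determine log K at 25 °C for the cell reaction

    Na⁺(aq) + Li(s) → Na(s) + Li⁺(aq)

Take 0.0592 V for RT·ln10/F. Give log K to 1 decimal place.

log K = 5.7

The Na⁺/Na couple is reduced (cathode); E°cell = −2.71 − (−3.05) = +0.34 V with n = 1.
At equilibrium E = 0, so log K = nE°cell / 0.0592 = (1)(+0.34) / 0.0592 = 5.7.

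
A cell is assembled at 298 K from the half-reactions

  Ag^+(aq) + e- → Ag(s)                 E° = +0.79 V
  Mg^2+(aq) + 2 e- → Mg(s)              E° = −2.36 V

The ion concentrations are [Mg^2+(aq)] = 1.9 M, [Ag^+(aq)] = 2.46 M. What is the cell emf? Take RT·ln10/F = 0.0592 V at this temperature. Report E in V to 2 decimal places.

+3.16 V

Ag⁺/Ag is reduced (cathode, E° = +0.79 V) and Mg²⁺/Mg is oxidized (anode).
E°cell = E°cat − E°an = +0.79 − (−2.36) = +3.15 V; n = 2.
Balancing gives 2 Ag^+(aq) + Mg(s) → 2 Ag(s) + Mg^2+(aq); hence Q = [Mg^2+(aq)] / [Ag^+(aq)]^2 = 0.314 (log Q = −0.503).
Applying E = E° − (RT ln10/nF)·log Q gives +3.15 − (0.0592/2)(−0.503) = +3.16 V.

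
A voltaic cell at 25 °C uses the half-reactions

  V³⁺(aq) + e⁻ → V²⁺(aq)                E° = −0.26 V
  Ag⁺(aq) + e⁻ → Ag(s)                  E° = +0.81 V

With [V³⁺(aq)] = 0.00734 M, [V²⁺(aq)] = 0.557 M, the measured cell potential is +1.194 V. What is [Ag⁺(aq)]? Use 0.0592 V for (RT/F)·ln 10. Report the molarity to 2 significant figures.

With Ag⁺/Ag at the cathode and V³⁺/V²⁺ at the anode, E°cell = +0.81 − (−0.26) = +1.07 V (n = 1).
Rearranging E = E° − (0.0592/n)·log Q gives log Q = 1(+1.07 − (+1.194))/0.0592 = −2.095.
Balancing electrons gives Ag⁺(aq) + V²⁺(aq) → Ag(s) + V³⁺(aq); thus Q = [V³⁺(aq)] / ([Ag⁺(aq)]·[V²⁺(aq)]).
Substituting the known concentrations and solving, log [Ag⁺(aq)] = 0.215 and [Ag⁺(aq)] = 1.6 M.

1.6 M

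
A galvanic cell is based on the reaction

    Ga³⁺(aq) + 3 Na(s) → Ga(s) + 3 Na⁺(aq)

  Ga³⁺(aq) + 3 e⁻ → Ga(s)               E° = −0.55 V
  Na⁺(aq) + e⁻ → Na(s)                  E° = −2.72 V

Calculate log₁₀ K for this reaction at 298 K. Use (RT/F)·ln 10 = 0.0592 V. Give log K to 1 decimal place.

The Ga³⁺/Ga couple is reduced (cathode); E°cell = −0.55 − (−2.72) = +2.17 V with n = 3.
At equilibrium E = 0, so log K = nE°cell / 0.0592 = (3)(+2.17) / 0.0592 = 110.0.

log K = 110.0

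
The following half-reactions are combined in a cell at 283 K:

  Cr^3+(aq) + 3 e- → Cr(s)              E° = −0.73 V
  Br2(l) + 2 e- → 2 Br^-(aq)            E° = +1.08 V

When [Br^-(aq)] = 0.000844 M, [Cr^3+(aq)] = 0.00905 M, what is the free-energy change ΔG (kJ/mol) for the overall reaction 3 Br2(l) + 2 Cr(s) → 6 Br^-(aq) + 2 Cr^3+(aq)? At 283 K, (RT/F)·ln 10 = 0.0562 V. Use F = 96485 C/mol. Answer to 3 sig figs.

The standard cell potential is +1.08 − (−0.73) = +1.81 V, with n = 6 electrons in the balanced equation.
Here Q = [Br^-(aq)]^6·[Cr^3+(aq)]^2 = 2.96×10^−23 (log Q = −22.529), giving E = +1.81 − (0.0562/6)·(−22.529) = +2.0210 V.
ΔG = −nFE = −(6)(96485)(+2.0210) J/mol = −1170 kJ/mol.

−1170 kJ/mol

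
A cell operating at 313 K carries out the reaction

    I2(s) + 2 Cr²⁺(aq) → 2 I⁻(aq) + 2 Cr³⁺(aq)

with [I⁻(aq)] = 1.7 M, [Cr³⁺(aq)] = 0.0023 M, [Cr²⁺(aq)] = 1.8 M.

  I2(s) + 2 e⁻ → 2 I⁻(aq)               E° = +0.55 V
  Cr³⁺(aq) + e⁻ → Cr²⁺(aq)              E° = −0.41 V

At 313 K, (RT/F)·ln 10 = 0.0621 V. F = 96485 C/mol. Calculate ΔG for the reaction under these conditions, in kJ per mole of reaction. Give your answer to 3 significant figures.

−217 kJ/mol

E°cell = +0.55 − (−0.41) = +0.96 V; the balanced reaction transfers n = 2 electrons.
The reaction quotient is ([I⁻(aq)]^2·[Cr³⁺(aq)]^2) / [Cr²⁺(aq)]^2 = 4.72×10^−6; by Nernst, E = +0.96 − (0.0621/2)(−5.326) = +1.1254 V.
ΔG = −nFE = −(2)(96485)(+1.1254) J/mol = −217 kJ/mol.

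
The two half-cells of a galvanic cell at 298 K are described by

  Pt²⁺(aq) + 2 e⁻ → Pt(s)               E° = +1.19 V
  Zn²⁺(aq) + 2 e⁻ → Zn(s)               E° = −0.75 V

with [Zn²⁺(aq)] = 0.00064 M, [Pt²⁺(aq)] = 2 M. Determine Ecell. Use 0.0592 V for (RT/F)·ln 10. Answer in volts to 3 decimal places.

The Pt²⁺/Pt couple has the more positive E°, so it is the cathode; Zn²⁺/Zn is the anode.
E°cell = E°cat − E°an = +1.19 − (−0.75) = +1.94 V; n = 2.
The balanced reaction is Pt²⁺(aq) + Zn(s) → Pt(s) + Zn²⁺(aq), so Q = [Zn²⁺(aq)] / [Pt²⁺(aq)] = 0.00032 and log Q = −3.495.
By the Nernst equation, E = +1.94 − (0.0592/2)·(−3.495) = +2.043 V.

+2.043 V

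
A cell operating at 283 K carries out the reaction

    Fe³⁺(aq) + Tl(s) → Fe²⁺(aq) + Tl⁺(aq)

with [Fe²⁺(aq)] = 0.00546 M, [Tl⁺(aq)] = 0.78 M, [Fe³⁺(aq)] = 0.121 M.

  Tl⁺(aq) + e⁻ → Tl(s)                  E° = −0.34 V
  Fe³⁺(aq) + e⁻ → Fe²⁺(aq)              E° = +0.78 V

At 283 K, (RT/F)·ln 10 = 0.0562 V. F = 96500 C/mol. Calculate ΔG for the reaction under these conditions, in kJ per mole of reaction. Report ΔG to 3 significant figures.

The standard cell potential is +0.78 − (−0.34) = +1.12 V, with n = 1 electron in the balanced equation.
The reaction quotient is ([Fe²⁺(aq)]·[Tl⁺(aq)]) / [Fe³⁺(aq)] = 0.0352; by Nernst, E = +1.12 − (0.0562/1)(−1.453) = +1.2017 V.
ΔG = −nFE = −(1)(96500)(+1.2017) J/mol = −116 kJ/mol.

−116 kJ/mol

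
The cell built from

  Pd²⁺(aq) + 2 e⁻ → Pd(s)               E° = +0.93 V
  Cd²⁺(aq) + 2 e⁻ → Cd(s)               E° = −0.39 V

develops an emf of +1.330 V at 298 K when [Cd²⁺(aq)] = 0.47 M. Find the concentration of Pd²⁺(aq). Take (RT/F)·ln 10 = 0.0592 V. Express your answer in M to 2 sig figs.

With Pd²⁺/Pd at the cathode and Cd²⁺/Cd at the anode, E°cell = +0.93 − (−0.39) = +1.32 V (n = 2).
From the Nernst equation, log Q = n(E° − E)/0.0592 = 2·(+1.32 − (+1.330))/0.0592 = −0.338.
For Pd²⁺(aq) + Cd(s) → Pd(s) + Cd²⁺(aq), the reaction quotient is Q = [Cd²⁺(aq)] / [Pd²⁺(aq)].
Isolating [Pd²⁺(aq)] in Q = 10^{−0.338} yields log [Pd²⁺(aq)] = 0.010, i.e. 1.0 M.

1.0 M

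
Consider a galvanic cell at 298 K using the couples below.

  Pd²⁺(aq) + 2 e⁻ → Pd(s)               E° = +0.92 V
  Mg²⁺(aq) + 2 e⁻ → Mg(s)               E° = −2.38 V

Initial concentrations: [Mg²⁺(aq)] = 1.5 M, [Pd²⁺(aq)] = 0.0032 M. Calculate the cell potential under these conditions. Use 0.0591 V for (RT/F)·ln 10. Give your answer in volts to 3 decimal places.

+3.221 V

The Pd²⁺/Pd couple has the more positive E°, so it is the cathode; Mg²⁺/Mg is the anode.
E°cell = +0.92 − (−2.38) = +3.30 V, with n = 2 electrons transferred.
The balanced reaction is Pd²⁺(aq) + Mg(s) → Pd(s) + Mg²⁺(aq), so Q = [Mg²⁺(aq)] / [Pd²⁺(aq)] = 469 and log Q = 2.671.
Applying E = E° − (RT ln10/nF)·log Q gives +3.30 − (0.0591/2)(2.671) = +3.221 V.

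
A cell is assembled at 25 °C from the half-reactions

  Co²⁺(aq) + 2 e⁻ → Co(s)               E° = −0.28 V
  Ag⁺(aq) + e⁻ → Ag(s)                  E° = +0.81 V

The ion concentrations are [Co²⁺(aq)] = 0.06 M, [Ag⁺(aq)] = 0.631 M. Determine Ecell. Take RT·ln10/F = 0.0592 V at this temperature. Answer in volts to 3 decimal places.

Since E°(Ag⁺/Ag) > E°(Co²⁺/Co), Ag⁺/Ag serves as the cathode.
E°cell = E°cat − E°an = +0.81 − (−0.28) = +1.09 V; n = 2.
The balanced reaction is 2 Ag⁺(aq) + Co(s) → 2 Ag(s) + Co²⁺(aq), so Q = [Co²⁺(aq)] / [Ag⁺(aq)]^2 = 0.151 and log Q = −0.822.
Applying E = E° − (RT ln10/nF)·log Q gives +1.09 − (0.0592/2)(−0.822) = +1.114 V.

+1.114 V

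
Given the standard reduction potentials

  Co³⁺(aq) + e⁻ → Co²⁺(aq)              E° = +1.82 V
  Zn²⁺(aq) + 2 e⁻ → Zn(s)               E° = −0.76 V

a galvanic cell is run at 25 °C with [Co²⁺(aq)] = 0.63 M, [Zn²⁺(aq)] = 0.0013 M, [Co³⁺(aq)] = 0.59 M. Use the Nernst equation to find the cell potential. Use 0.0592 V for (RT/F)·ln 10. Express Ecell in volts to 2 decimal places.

Since E°(Co³⁺/Co²⁺) > E°(Zn²⁺/Zn), Co³⁺/Co²⁺ serves as the cathode.
E°cell = +1.82 − (−0.76) = +2.58 V, with n = 2 electrons transferred.
The balanced reaction is 2 Co³⁺(aq) + Zn(s) → 2 Co²⁺(aq) + Zn²⁺(aq), so Q = ([Co²⁺(aq)]^2·[Zn²⁺(aq)]) / [Co³⁺(aq)]^2 = 0.00148 and log Q = −2.829.
By the Nernst equation, E = +2.58 − (0.0592/2)·(−2.829) = +2.66 V.

+2.66 V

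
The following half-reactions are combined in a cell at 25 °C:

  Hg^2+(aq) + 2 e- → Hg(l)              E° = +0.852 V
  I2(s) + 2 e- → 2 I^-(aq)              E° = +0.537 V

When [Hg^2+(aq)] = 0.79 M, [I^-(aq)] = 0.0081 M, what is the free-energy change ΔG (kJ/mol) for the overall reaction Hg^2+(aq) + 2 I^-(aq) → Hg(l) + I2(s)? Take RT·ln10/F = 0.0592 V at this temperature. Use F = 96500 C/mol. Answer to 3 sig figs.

E°cell = +0.852 − (+0.537) = +0.315 V; the balanced reaction transfers n = 2 electrons.
Here Q = 1 / ([Hg^2+(aq)]·[I^-(aq)]^2) = 1.93×10^4 (log Q = 4.285), giving E = +0.315 − (0.0592/2)·(4.285) = +0.1882 V.
Then ΔG = −nFE = −2 × 96500 × +0.1882 J/mol = −36.3 kJ/mol.

−36.3 kJ/mol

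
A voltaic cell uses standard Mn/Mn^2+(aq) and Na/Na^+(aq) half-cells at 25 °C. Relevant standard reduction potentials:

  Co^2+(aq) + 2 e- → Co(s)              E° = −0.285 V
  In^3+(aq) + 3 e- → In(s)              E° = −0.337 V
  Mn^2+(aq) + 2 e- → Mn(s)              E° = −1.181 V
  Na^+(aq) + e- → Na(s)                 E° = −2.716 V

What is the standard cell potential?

+1.535 V

The Mn²⁺/Mn couple has the higher E°, so Mn ion is reduced (cathode) and Na is oxidized (anode).
E°cell = E°(cathode) − E°(anode) = −1.181 − (−2.716) = +1.535 V.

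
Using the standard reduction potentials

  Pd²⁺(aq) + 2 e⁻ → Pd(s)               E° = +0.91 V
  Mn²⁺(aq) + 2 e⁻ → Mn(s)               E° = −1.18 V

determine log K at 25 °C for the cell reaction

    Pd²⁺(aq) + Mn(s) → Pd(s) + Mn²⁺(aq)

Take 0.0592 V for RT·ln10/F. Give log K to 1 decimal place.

The Pd²⁺/Pd couple is reduced (cathode); E°cell = +0.91 − (−1.18) = +2.09 V with n = 2.
At equilibrium E = 0, so log K = nE°cell / 0.0592 = (2)(+2.09) / 0.0592 = 70.6.

log K = 70.6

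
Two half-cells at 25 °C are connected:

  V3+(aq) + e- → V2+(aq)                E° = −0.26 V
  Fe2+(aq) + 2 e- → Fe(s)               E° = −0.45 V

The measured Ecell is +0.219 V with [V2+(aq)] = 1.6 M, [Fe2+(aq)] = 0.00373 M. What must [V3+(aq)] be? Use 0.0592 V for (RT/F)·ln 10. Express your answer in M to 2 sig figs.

0.30 M

The V³⁺/V²⁺ couple has the larger reduction potential, so it is the cathode: E°cell = −0.26 − (−0.45) = +0.19 V and n = 2.
From the Nernst equation, log Q = n(E° − E)/0.0592 = 2·(+0.19 − (+0.219))/0.0592 = −0.980.
Balancing electrons gives 2 V3+(aq) + Fe(s) → 2 V2+(aq) + Fe2+(aq); thus Q = ([V2+(aq)]^2·[Fe2+(aq)]) / [V3+(aq)]^2.
Isolating [V3+(aq)] in Q = 10^{−0.980} yields log [V3+(aq)] = −0.520, i.e. 0.30 M.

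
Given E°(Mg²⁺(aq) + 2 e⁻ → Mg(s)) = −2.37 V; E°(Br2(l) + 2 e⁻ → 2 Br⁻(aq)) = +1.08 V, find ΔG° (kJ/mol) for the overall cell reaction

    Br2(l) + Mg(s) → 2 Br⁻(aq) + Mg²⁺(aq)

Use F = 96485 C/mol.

In the reaction as written Br2(l) is reduced, so the Br₂/Br⁻ couple is the cathode and Mg²⁺/Mg is the anode.
E°cell = +1.08 − (−2.37) = +3.45 V; balancing electrons gives n = 2.
ΔG° = −nFE°cell = −(2)(96485)(+3.45) J/mol = −666 kJ/mol.

−666 kJ/mol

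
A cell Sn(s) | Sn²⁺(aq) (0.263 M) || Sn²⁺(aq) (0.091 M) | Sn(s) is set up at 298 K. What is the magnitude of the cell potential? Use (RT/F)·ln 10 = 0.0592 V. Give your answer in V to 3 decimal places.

For a concentration cell E°cell = 0, since both electrodes use the same couple.
The compartment with the higher Sn²⁺(aq) concentration (0.263 M) acts as the cathode; ions are reduced there and produced at the dilute (0.091 M) anode.
With n = 2, Ecell = −(0.0592/2)·log([dilute]/[conc]) = −(0.0592/2)·log(0.091/0.263) = +0.014 V.

0.014 V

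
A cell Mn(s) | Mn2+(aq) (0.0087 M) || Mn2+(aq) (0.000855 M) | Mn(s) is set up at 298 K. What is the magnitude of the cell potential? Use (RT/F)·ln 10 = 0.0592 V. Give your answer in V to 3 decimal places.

For a concentration cell E°cell = 0, since both electrodes use the same couple.
The compartment with the higher Mn2+(aq) concentration (0.0087 M) acts as the cathode; ions are reduced there and produced at the dilute (0.000855 M) anode.
With n = 2, Ecell = −(0.0592/2)·log([dilute]/[conc]) = −(0.0592/2)·log(0.000855/0.0087) = +0.030 V.

0.030 V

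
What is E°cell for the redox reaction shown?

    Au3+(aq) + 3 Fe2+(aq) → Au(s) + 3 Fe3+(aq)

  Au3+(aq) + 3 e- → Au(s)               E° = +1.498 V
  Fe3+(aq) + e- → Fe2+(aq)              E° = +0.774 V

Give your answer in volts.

Au3+(aq) gains electrons, so the Au³⁺/Au couple is the cathode; the Fe³⁺/Fe²⁺ couple is the anode.
E°cell = E°(cathode) − E°(anode) = +1.498 − (+0.774) = +0.724 V.

+0.724 V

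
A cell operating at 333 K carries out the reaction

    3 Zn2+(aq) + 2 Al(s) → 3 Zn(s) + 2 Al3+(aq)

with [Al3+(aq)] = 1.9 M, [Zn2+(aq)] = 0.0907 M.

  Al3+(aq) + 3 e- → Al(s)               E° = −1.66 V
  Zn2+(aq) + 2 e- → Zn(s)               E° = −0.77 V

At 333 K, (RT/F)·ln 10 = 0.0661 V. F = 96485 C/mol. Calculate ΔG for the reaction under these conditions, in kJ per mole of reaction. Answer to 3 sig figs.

−492 kJ/mol

With Zn²⁺/Zn reduced at the cathode, E°cell = −0.77 − (−1.66) = +0.89 V and n = 6.
The reaction quotient is [Al3+(aq)]^2 / [Zn2+(aq)]^3 = 4.84×10^3; by Nernst, E = +0.89 − (0.0661/6)(3.685) = +0.8494 V.
Finally ΔG = −nFE = −(6)(96485 C/mol)(+0.8494 V) = −492 kJ/mol.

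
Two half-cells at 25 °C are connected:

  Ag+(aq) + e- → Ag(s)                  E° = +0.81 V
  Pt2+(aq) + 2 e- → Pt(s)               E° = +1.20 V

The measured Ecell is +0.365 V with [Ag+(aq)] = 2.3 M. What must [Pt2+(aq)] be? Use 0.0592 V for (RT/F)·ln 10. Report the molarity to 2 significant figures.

With Pt²⁺/Pt at the cathode and Ag⁺/Ag at the anode, E°cell = +1.20 − (+0.81) = +0.39 V (n = 2).
Since E = E° − (0.0592/n)·log Q, log Q = n(E° − E)/0.0592 = 0.845.
Balancing electrons gives Pt2+(aq) + 2 Ag(s) → Pt(s) + 2 Ag+(aq); thus Q = [Ag+(aq)]^2 / [Pt2+(aq)].
Substituting the known concentrations and solving, log [Pt2+(aq)] = −0.122 and [Pt2+(aq)] = 0.76 M.

0.76 M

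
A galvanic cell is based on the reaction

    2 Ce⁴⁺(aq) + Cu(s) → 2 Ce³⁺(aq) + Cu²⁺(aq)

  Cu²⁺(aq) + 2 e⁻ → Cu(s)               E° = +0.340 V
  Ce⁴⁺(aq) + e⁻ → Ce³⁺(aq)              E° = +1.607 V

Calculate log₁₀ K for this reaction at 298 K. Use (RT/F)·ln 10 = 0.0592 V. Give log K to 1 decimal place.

log K = 42.8

The Ce⁴⁺/Ce³⁺ couple is reduced (cathode); E°cell = +1.607 − (+0.340) = +1.267 V with n = 2.
At equilibrium E = 0, so log K = nE°cell / 0.0592 = (2)(+1.267) / 0.0592 = 42.8.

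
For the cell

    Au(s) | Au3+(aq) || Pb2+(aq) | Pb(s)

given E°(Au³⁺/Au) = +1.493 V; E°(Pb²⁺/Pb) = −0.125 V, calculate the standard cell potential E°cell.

By convention the left-hand electrode in cell notation is the anode (oxidation) and the right-hand electrode is the cathode (reduction).
E°cell = E°(right) − E°(left) = −0.125 − (+1.493) = −1.618 V.
The negative sign shows that, as written, the cell would require an external voltage to drive the reaction.

−1.618 V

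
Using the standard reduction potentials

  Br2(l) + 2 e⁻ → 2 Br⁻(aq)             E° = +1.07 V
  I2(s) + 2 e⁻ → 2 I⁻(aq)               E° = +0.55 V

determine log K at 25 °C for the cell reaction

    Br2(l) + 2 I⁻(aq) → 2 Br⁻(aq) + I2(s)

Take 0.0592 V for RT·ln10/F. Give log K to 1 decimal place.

log K = 17.6

The Br₂/Br⁻ couple is reduced (cathode); E°cell = +1.07 − (+0.55) = +0.52 V with n = 2.
At equilibrium E = 0, so log K = nE°cell / 0.0592 = (2)(+0.52) / 0.0592 = 17.6.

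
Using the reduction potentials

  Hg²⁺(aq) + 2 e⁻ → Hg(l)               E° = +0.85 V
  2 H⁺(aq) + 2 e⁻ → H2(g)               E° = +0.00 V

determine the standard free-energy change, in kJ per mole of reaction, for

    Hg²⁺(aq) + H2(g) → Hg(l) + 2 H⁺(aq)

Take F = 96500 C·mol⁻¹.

−164 kJ/mol

In the reaction as written Hg²⁺(aq) is reduced, so the Hg²⁺/Hg couple is the cathode and 2H⁺/H₂ is the anode.
E°cell = +0.85 − (+0.00) = +0.85 V; balancing electrons gives n = 2.
ΔG° = −nFE°cell = −(2)(96500)(+0.85) J/mol = −164 kJ/mol.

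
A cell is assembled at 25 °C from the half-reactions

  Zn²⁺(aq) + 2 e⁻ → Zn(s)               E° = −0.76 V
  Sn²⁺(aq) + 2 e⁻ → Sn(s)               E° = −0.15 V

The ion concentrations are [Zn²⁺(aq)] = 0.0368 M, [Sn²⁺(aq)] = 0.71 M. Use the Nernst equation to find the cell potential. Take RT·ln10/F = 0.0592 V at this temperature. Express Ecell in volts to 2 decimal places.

The Sn²⁺/Sn couple has the more positive E°, so it is the cathode; Zn²⁺/Zn is the anode.
The standard potential is −0.15 − (−0.76) = +0.61 V and the balanced reaction transfers n = 2 electrons.
Balancing gives Sn²⁺(aq) + Zn(s) → Sn(s) + Zn²⁺(aq); hence Q = [Zn²⁺(aq)] / [Sn²⁺(aq)] = 0.0518 (log Q = −1.285).
Applying E = E° − (RT ln10/nF)·log Q gives +0.61 − (0.0592/2)(−1.285) = +0.65 V.

+0.65 V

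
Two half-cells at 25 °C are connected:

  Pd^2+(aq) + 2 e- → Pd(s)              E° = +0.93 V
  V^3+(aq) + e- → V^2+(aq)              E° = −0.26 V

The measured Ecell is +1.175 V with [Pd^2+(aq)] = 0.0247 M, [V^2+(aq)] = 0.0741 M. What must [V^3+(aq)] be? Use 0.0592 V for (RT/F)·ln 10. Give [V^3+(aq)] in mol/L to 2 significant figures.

0.021 M

With Pd²⁺/Pd at the cathode and V³⁺/V²⁺ at the anode, E°cell = +0.93 − (−0.26) = +1.19 V (n = 2).
Since E = E° − (0.0592/n)·log Q, log Q = n(E° − E)/0.0592 = 0.507.
The balanced reaction is Pd^2+(aq) + 2 V^2+(aq) → Pd(s) + 2 V^3+(aq), so Q = [V^3+(aq)]^2 / ([Pd^2+(aq)]·[V^2+(aq)]^2).
Isolating [V^3+(aq)] in Q = 10^{0.507} yields log [V^3+(aq)] = −1.680, i.e. 0.021 M.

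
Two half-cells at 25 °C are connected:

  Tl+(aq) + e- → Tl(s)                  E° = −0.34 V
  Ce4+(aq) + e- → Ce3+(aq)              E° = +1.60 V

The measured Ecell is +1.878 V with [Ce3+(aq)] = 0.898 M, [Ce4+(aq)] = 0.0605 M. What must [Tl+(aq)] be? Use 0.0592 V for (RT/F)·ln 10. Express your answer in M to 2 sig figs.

0.75 M

Ce⁴⁺/Ce³⁺ is the cathode (higher E°); E°cell = +1.60 − (−0.34) = +1.94 V with n = 1.
From the Nernst equation, log Q = n(E° − E)/0.0592 = 1·(+1.94 − (+1.878))/0.0592 = 1.047.
The balanced reaction is Ce4+(aq) + Tl(s) → Ce3+(aq) + Tl+(aq), so Q = ([Ce3+(aq)]·[Tl+(aq)]) / [Ce4+(aq)].
Solving for the unknown gives log [Tl+(aq)] = −0.125, so [Tl+(aq)] ≈ 0.75 M.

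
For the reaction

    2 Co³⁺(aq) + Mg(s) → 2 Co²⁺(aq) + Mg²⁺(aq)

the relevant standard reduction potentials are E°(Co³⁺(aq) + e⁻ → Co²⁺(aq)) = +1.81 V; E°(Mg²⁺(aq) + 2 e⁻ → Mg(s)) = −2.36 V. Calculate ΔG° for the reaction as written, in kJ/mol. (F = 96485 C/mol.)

−805 kJ/mol

In the reaction as written Co³⁺(aq) is reduced, so the Co³⁺/Co²⁺ couple is the cathode and Mg²⁺/Mg is the anode.
E°cell = +1.81 − (−2.36) = +4.17 V; balancing electrons gives n = 2.
ΔG° = −nFE°cell = −(2)(96485)(+4.17) J/mol = −805 kJ/mol.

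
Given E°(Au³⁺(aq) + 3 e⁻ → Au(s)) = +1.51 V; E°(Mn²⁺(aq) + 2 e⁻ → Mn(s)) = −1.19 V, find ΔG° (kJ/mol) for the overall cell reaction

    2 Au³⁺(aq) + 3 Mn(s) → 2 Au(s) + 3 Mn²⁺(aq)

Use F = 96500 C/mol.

−1563 kJ/mol

In the reaction as written Au³⁺(aq) is reduced, so the Au³⁺/Au couple is the cathode and Mn²⁺/Mn is the anode.
E°cell = +1.51 − (−1.19) = +2.70 V; balancing electrons gives n = 6.
ΔG° = −nFE°cell = −(6)(96500)(+2.70) J/mol = −1563 kJ/mol.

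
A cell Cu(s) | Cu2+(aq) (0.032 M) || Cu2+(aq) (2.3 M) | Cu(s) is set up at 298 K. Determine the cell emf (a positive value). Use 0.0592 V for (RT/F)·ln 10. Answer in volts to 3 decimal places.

For a concentration cell E°cell = 0, since both electrodes use the same couple.
The compartment with the higher Cu2+(aq) concentration (2.3 M) acts as the cathode; ions are reduced there and produced at the dilute (0.032 M) anode.
With n = 2, Ecell = −(0.0592/2)·log([dilute]/[conc]) = −(0.0592/2)·log(0.032/2.3) = +0.055 V.

0.055 V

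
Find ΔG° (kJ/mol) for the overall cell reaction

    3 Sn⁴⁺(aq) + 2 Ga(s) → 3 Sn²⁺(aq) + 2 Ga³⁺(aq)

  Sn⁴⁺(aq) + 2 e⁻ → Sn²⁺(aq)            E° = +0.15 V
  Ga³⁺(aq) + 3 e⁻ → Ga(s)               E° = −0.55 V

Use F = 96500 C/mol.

−405 kJ/mol

In the reaction as written Sn⁴⁺(aq) is reduced, so the Sn⁴⁺/Sn²⁺ couple is the cathode and Ga³⁺/Ga is the anode.
E°cell = +0.15 − (−0.55) = +0.70 V; balancing electrons gives n = 6.
ΔG° = −nFE°cell = −(6)(96500)(+0.70) J/mol = −405 kJ/mol.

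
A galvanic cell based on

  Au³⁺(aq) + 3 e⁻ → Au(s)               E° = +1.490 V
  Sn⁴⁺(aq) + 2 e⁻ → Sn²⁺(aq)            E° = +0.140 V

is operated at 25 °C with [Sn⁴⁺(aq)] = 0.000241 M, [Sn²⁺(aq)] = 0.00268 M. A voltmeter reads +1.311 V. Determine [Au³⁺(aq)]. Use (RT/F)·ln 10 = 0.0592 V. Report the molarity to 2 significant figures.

With Au³⁺/Au at the cathode and Sn⁴⁺/Sn²⁺ at the anode, E°cell = +1.490 − (+0.140) = +1.350 V (n = 6).
Since E = E° − (0.0592/n)·log Q, log Q = n(E° − E)/0.0592 = 3.953.
For 2 Au³⁺(aq) + 3 Sn²⁺(aq) → 2 Au(s) + 3 Sn⁴⁺(aq), the reaction quotient is Q = [Sn⁴⁺(aq)]^3 / ([Au³⁺(aq)]^2·[Sn²⁺(aq)]^3).
Substituting the known concentrations and solving, log [Au³⁺(aq)] = −3.546 and [Au³⁺(aq)] = 0.00028 M.

0.00028 M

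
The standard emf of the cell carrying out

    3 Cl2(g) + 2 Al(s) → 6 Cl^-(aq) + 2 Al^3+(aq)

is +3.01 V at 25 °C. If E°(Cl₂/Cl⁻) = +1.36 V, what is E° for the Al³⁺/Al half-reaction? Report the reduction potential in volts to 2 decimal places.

In the reaction as written the Cl₂/Cl⁻ couple is reduced (cathode) and Al³⁺/Al is oxidized (anode), so E°cell = E°(Cl₂/Cl⁻) − E°(Al³⁺/Al).
E°(Al³⁺/Al) = E°(cathode) − E°cell = +1.36 − (+3.01) = −1.65 V.

−1.65 V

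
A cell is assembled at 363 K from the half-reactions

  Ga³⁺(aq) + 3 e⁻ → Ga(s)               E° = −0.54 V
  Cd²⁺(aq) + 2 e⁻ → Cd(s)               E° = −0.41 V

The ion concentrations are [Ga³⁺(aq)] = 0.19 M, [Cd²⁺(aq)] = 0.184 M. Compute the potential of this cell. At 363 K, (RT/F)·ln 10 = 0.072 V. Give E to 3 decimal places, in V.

Cd²⁺/Cd is reduced (cathode, E° = −0.41 V) and Ga³⁺/Ga is oxidized (anode).
E°cell = −0.41 − (−0.54) = +0.13 V, with n = 6 electrons transferred.
For the overall reaction 3 Cd²⁺(aq) + 2 Ga(s) → 3 Cd(s) + 2 Ga³⁺(aq), Q = [Ga³⁺(aq)]^2 / [Cd²⁺(aq)]^3 = 5.8, giving log Q = 0.763.
E = E° − (0.072/n)·log Q = +0.13 − (0.072/6)(0.763) = +0.121 V.

+0.121 V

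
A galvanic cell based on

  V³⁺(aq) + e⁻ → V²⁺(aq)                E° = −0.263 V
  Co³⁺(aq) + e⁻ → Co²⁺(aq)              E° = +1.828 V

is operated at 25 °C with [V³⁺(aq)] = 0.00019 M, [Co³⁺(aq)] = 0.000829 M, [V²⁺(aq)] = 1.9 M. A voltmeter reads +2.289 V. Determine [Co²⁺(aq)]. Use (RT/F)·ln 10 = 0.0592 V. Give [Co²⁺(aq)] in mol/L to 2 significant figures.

The Co³⁺/Co²⁺ couple has the larger reduction potential, so it is the cathode: E°cell = +1.828 − (−0.263) = +2.091 V and n = 1.
From the Nernst equation, log Q = n(E° − E)/0.0592 = 1·(+2.091 − (+2.289))/0.0592 = −3.345.
The balanced reaction is Co³⁺(aq) + V²⁺(aq) → Co²⁺(aq) + V³⁺(aq), so Q = ([Co²⁺(aq)]·[V³⁺(aq)]) / ([Co³⁺(aq)]·[V²⁺(aq)]).
Isolating [Co²⁺(aq)] in Q = 10^{−3.345} yields log [Co²⁺(aq)] = −2.426, i.e. 0.0037 M.

0.0037 M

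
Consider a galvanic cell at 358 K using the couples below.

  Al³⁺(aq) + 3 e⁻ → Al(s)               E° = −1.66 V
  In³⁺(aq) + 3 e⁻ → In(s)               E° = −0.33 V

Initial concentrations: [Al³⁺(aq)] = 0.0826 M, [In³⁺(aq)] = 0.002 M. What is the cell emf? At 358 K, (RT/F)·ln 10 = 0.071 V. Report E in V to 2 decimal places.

+1.29 V

In³⁺/In is reduced (cathode, E° = −0.33 V) and Al³⁺/Al is oxidized (anode).
E°cell = −0.33 − (−1.66) = +1.33 V, with n = 3 electrons transferred.
Balancing gives In³⁺(aq) + Al(s) → In(s) + Al³⁺(aq); hence Q = [Al³⁺(aq)] / [In³⁺(aq)] = 41.3 (log Q = 1.616).
Applying E = E° − (RT ln10/nF)·log Q gives +1.33 − (0.071/3)(1.616) = +1.29 V.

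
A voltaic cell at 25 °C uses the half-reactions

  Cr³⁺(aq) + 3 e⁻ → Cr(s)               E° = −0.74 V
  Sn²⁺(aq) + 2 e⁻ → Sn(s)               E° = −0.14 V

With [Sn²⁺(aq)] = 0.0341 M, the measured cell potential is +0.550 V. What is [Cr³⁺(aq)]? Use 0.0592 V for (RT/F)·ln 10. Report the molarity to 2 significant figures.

Sn²⁺/Sn is the cathode (higher E°); E°cell = −0.14 − (−0.74) = +0.60 V with n = 6.
Rearranging E = E° − (0.0592/n)·log Q gives log Q = 6(+0.60 − (+0.550))/0.0592 = 5.068.
The balanced reaction is 3 Sn²⁺(aq) + 2 Cr(s) → 3 Sn(s) + 2 Cr³⁺(aq), so Q = [Cr³⁺(aq)]^2 / [Sn²⁺(aq)]^3.
Substituting the known concentrations and solving, log [Cr³⁺(aq)] = 0.333 and [Cr³⁺(aq)] = 2.2 M.

2.2 M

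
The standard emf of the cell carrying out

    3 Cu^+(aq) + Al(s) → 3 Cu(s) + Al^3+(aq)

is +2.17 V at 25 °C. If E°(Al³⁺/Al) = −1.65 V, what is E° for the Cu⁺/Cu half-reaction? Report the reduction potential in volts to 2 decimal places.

In the reaction as written the Cu⁺/Cu couple is reduced (cathode) and Al³⁺/Al is oxidized (anode), so E°cell = E°(Cu⁺/Cu) − E°(Al³⁺/Al).
E°(Cu⁺/Cu) = E°cell + E°(anode) = +2.17 + (−1.65) = +0.52 V.

+0.52 V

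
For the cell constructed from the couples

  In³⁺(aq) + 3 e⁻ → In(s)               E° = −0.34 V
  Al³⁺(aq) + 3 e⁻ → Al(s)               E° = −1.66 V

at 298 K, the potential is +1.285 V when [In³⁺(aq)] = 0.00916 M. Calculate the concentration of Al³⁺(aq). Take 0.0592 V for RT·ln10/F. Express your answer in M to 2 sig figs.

0.54 M

With In³⁺/In at the cathode and Al³⁺/Al at the anode, E°cell = −0.34 − (−1.66) = +1.32 V (n = 3).
From the Nernst equation, log Q = n(E° − E)/0.0592 = 3·(+1.32 − (+1.285))/0.0592 = 1.774.
For In³⁺(aq) + Al(s) → In(s) + Al³⁺(aq), the reaction quotient is Q = [Al³⁺(aq)] / [In³⁺(aq)].
Substituting the known concentrations and solving, log [Al³⁺(aq)] = −0.264 and [Al³⁺(aq)] = 0.54 M.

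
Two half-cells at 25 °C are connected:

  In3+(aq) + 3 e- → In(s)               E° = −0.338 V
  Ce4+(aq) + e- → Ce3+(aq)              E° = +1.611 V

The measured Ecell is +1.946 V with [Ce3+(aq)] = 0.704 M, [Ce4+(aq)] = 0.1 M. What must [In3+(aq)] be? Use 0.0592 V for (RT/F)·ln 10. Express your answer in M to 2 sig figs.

With Ce⁴⁺/Ce³⁺ at the cathode and In³⁺/In at the anode, E°cell = +1.611 − (−0.338) = +1.949 V (n = 3).
From the Nernst equation, log Q = n(E° − E)/0.0592 = 3·(+1.949 − (+1.946))/0.0592 = 0.152.
For 3 Ce4+(aq) + In(s) → 3 Ce3+(aq) + In3+(aq), the reaction quotient is Q = ([Ce3+(aq)]^3·[In3+(aq)]) / [Ce4+(aq)]^3.
Substituting the known concentrations and solving, log [In3+(aq)] = −2.391 and [In3+(aq)] = 0.0041 M.

0.0041 M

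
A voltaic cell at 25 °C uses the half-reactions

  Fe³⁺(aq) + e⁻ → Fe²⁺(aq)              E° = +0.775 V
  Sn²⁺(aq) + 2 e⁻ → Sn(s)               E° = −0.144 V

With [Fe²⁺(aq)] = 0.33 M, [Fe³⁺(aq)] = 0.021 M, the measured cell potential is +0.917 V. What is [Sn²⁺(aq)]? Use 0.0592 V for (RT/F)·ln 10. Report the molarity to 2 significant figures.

0.0047 M

With Fe³⁺/Fe²⁺ at the cathode and Sn²⁺/Sn at the anode, E°cell = +0.775 − (−0.144) = +0.919 V (n = 2).
Since E = E° − (0.0592/n)·log Q, log Q = n(E° − E)/0.0592 = 0.068.
Balancing electrons gives 2 Fe³⁺(aq) + Sn(s) → 2 Fe²⁺(aq) + Sn²⁺(aq); thus Q = ([Fe²⁺(aq)]^2·[Sn²⁺(aq)]) / [Fe³⁺(aq)]^2.
Substituting the known concentrations and solving, log [Sn²⁺(aq)] = −2.325 and [Sn²⁺(aq)] = 0.0047 M.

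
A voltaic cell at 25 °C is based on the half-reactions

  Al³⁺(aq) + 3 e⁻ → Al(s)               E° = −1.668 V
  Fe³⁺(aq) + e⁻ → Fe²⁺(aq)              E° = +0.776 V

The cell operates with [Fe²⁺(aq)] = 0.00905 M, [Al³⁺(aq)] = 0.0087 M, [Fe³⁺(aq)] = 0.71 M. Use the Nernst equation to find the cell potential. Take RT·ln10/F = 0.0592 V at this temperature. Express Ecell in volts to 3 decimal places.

The Fe³⁺/Fe²⁺ couple has the more positive E°, so it is the cathode; Al³⁺/Al is the anode.
E°cell = +0.776 − (−1.668) = +2.444 V, with n = 3 electrons transferred.
Balancing gives 3 Fe³⁺(aq) + Al(s) → 3 Fe²⁺(aq) + Al³⁺(aq); hence Q = ([Fe²⁺(aq)]^3·[Al³⁺(aq)]) / [Fe³⁺(aq)]^3 = 1.8×10^−8 (log Q = −7.744).
Applying E = E° − (RT ln10/nF)·log Q gives +2.444 − (0.0592/3)(−7.744) = +2.597 V.

+2.597 V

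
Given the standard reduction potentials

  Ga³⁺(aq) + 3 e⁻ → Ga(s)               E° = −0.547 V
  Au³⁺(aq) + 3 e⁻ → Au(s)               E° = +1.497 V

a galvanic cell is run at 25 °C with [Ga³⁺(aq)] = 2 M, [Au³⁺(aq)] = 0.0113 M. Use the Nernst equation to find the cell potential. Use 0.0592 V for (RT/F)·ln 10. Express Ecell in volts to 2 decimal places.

+2.00 V

Au³⁺/Au is reduced (cathode, E° = +1.497 V) and Ga³⁺/Ga is oxidized (anode).
E°cell = +1.497 − (−0.547) = +2.044 V, with n = 3 electrons transferred.
For the overall reaction Au³⁺(aq) + Ga(s) → Au(s) + Ga³⁺(aq), Q = [Ga³⁺(aq)] / [Au³⁺(aq)] = 177, giving log Q = 2.248.
By the Nernst equation, E = +2.044 − (0.0592/3)·(2.248) = +2.00 V.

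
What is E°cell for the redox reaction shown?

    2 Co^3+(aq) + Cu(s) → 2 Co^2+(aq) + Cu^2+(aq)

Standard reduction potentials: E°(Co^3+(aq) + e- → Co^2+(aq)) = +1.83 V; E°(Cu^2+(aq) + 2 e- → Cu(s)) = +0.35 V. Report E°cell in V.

In the reaction as written, Co^3+(aq) is reduced (cathode) and Cu^2+(aq) is produced by oxidation at the anode.
E°cell = E°(cathode) − E°(anode) = +1.83 − (+0.35) = +1.48 V.

+1.48 V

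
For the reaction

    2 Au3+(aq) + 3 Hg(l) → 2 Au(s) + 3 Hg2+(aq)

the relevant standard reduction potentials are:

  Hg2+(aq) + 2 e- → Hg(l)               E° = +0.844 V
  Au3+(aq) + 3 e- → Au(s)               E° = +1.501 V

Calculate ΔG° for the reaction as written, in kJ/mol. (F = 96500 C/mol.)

−380 kJ/mol

In the reaction as written Au3+(aq) is reduced, so the Au³⁺/Au couple is the cathode and Hg²⁺/Hg is the anode.
E°cell = +1.501 − (+0.844) = +0.657 V; balancing electrons gives n = 6.
ΔG° = −nFE°cell = −(6)(96500)(+0.657) J/mol = −380 kJ/mol.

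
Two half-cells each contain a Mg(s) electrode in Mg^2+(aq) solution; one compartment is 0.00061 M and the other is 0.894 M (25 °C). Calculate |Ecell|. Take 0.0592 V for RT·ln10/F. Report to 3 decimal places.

For a concentration cell E°cell = 0, since both electrodes use the same couple.
The compartment with the higher Mg^2+(aq) concentration (0.894 M) acts as the cathode; ions are reduced there and produced at the dilute (0.00061 M) anode.
With n = 2, Ecell = −(0.0592/2)·log([dilute]/[conc]) = −(0.0592/2)·log(0.00061/0.894) = +0.094 V.

0.094 V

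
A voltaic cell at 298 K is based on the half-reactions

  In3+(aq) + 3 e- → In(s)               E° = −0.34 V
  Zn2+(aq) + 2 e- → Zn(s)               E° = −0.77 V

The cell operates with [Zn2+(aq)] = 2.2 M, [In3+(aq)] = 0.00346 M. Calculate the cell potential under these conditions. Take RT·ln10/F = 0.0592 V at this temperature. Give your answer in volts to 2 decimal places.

+0.37 V

In³⁺/In is reduced (cathode, E° = −0.34 V) and Zn²⁺/Zn is oxidized (anode).
E°cell = E°cat − E°an = −0.34 − (−0.77) = +0.43 V; n = 6.
For the overall reaction 2 In3+(aq) + 3 Zn(s) → 2 In(s) + 3 Zn2+(aq), Q = [Zn2+(aq)]^3 / [In3+(aq)]^2 = 8.89×10^5, giving log Q = 5.949.
E = E° − (0.0592/n)·log Q = +0.43 − (0.0592/6)(5.949) = +0.37 V.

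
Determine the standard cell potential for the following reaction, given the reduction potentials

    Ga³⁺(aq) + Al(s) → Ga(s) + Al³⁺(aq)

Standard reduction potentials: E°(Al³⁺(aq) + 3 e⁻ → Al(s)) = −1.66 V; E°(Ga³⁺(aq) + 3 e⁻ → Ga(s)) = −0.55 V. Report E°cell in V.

+1.11 V

In the reaction as written, Ga³⁺(aq) is reduced (cathode) and Al³⁺(aq) is produced by oxidation at the anode.
E°cell = E°(cathode) − E°(anode) = −0.55 − (−1.66) = +1.11 V.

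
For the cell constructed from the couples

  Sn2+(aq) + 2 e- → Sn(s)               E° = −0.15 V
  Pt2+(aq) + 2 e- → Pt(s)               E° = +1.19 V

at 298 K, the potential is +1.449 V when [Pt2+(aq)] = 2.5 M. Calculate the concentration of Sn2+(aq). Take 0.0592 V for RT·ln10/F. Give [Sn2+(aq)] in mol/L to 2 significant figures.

0.00052 M

The Pt²⁺/Pt couple has the larger reduction potential, so it is the cathode: E°cell = +1.19 − (−0.15) = +1.34 V and n = 2.
Since E = E° − (0.0592/n)·log Q, log Q = n(E° − E)/0.0592 = −3.682.
The balanced reaction is Pt2+(aq) + Sn(s) → Pt(s) + Sn2+(aq), so Q = [Sn2+(aq)] / [Pt2+(aq)].
Isolating [Sn2+(aq)] in Q = 10^{−3.682} yields log [Sn2+(aq)] = −3.284, i.e. 0.00052 M.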